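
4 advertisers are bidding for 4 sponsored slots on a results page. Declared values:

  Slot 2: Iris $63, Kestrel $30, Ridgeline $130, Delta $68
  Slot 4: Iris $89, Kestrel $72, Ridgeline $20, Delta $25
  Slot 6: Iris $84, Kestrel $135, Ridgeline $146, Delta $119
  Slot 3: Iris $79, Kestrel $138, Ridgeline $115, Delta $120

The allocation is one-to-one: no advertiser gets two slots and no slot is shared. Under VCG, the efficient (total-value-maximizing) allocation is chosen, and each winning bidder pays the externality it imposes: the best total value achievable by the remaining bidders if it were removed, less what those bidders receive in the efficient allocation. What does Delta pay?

Efficient allocation: Iris→Slot 4 ($89), Kestrel→Slot 3 ($138), Ridgeline→Slot 2 ($130), Delta→Slot 6 ($119); total welfare W = $476.
Delta receives Slot 6 at value $119, so the others get W − 119 = $357.
Without Delta: best allocation of the remaining 3 bidders over all 4 slots is Iris→Slot 4 ($89), Kestrel→Slot 3 ($138), Ridgeline→Slot 6 ($146), total $373.
VCG payment = (others' best without Delta) − (others' welfare with Delta) = 373 − 357 = $16.

Delta pays $16.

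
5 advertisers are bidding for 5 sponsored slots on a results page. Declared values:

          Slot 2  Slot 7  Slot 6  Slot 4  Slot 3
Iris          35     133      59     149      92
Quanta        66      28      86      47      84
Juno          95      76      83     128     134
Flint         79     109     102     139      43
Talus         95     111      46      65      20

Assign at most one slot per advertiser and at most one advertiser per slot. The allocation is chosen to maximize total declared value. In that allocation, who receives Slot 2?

Optimal: Iris→Slot 7 ($133), Quanta→Slot 6 ($86), Juno→Slot 3 ($134), Flint→Slot 4 ($139), Talus→Slot 2 ($95) — total 133+86+134+139+95 = $587.
Column-greedy (each slot in turn goes to its best remaining advertiser) gives $479, worse by 108.
Talus's own top slot is Slot 7 ($111), but forcing Talus→Slot 7 and reassigning the rest optimally gives only $562 — worse by 25.

Talus receives Slot 2.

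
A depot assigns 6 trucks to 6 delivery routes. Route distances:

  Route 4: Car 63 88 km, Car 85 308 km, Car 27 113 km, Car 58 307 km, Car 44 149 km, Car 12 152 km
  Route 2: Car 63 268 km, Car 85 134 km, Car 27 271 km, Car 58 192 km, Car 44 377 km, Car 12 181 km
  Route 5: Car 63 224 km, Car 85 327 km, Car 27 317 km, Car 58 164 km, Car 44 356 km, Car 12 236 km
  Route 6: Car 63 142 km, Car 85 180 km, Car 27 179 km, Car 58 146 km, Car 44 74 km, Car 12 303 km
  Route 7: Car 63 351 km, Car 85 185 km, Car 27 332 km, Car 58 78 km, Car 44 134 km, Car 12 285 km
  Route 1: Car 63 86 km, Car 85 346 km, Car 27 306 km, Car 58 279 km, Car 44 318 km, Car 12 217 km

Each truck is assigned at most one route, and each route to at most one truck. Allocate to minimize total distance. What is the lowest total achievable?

Optimal: Car 63→Route 1 (86 km), Car 85→Route 2 (134 km), Car 27→Route 4 (113 km), Car 58→Route 7 (78 km), Car 44→Route 6 (74 km), Car 12→Route 5 (236 km) — total 86+134+113+78+74+236 = 721 km.
Column-greedy (each route in turn goes to its cheapest remaining truck) gives 1051 km, worse by 330.
Next-best assignment: Car 63→Route 1, Car 85→Route 7, Car 27→Route 4, Car 58→Route 5, Car 44→Route 6, Car 12→Route 2 = 803 km.
Swapping Car 58↔Car 85 (Car 58→Route 2 192 km, Car 85→Route 7 185 km) adds 165.
No other one-to-one assignment undercuts 721 km.

Min total: 721 km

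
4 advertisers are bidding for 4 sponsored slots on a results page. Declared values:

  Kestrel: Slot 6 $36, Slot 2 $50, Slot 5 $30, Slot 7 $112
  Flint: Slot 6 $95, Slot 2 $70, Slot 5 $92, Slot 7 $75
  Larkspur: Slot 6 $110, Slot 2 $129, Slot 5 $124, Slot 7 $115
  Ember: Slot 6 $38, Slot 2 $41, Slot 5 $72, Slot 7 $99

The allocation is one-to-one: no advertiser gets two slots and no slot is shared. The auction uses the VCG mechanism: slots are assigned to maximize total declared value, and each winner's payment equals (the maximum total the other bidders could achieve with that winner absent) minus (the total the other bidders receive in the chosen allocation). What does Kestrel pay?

Kestrel pays $27.

Efficient allocation: Kestrel→Slot 7 ($112), Flint→Slot 6 ($95), Larkspur→Slot 2 ($129), Ember→Slot 5 ($72); total welfare W = $408.
Kestrel receives Slot 7 at value $112, so the others get W − 112 = $296.
Without Kestrel: best allocation of the remaining 3 bidders over all 4 slots is Flint→Slot 6 ($95), Larkspur→Slot 2 ($129), Ember→Slot 7 ($99), total $323.
VCG payment = (others' best without Kestrel) − (others' welfare with Kestrel) = 323 − 296 = $27.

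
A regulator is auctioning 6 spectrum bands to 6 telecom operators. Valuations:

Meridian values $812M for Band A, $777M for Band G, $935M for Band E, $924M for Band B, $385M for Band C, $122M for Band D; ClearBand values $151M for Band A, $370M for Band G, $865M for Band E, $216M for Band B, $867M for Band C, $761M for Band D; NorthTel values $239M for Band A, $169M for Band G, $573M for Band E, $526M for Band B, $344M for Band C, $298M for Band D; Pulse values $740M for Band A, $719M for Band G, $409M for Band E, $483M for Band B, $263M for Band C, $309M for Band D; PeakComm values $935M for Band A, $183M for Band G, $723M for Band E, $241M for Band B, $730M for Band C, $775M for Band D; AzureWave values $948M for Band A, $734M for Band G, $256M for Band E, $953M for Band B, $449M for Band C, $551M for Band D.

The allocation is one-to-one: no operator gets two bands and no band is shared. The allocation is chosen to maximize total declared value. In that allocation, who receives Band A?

AzureWave receives Band A.

Treat this as an assignment problem: match each operator to one band.
Optimal: Meridian→Band B ($924M), ClearBand→Band C ($867M), NorthTel→Band E ($573M), Pulse→Band G ($719M), PeakComm→Band D ($775M), AzureWave→Band A ($948M) — total 924+867+573+719+775+948 = $4806M.
Max-entry greedy (repeatedly take the single best remaining cell) gives $4707M, worse by 99.
Swapping NorthTel↔AzureWave (NorthTel→Band A $239M, AzureWave→Band E $256M) loses 1026.
AzureWave's own top band is Band B ($953M), but forcing AzureWave→Band B and reassigning the rest optimally gives only $4707M — worse by 99.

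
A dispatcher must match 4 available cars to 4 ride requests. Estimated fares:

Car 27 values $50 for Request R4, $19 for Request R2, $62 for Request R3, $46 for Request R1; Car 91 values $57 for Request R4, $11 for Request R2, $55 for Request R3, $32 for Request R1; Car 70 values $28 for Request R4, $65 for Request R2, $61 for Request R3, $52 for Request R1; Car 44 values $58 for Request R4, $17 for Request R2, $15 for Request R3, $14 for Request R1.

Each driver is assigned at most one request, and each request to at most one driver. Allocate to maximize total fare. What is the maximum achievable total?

Maximum total: $224

Optimal: Car 27→Request R1 ($46), Car 91→Request R3 ($55), Car 70→Request R2 ($65), Car 44→Request R4 ($58) — total 46+55+65+58 = $224.
Column-greedy (each request in turn goes to its best remaining driver) gives $217, worse by 7.
Swapping Car 70↔Car 91 (Car 70→Request R3 $61, Car 91→Request R2 $11) loses 48.
Every other assignment is strictly worse.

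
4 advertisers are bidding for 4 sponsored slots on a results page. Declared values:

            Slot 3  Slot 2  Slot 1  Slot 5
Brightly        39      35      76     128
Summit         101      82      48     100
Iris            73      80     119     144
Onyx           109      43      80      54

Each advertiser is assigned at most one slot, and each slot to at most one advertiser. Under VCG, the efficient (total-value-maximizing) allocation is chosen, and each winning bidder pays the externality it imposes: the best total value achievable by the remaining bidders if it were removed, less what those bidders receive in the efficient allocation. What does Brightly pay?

Efficient allocation: Brightly→Slot 5 ($128), Summit→Slot 2 ($82), Iris→Slot 1 ($119), Onyx→Slot 3 ($109); total welfare W = $438.
Brightly receives Slot 5 at value $128, so the others get W − 128 = $310.
Without Brightly: best allocation of the remaining 3 bidders over all 4 slots is Summit→Slot 2 ($82), Iris→Slot 5 ($144), Onyx→Slot 3 ($109), total $335.
VCG payment = (others' best without Brightly) − (others' welfare with Brightly) = 335 − 310 = $25.

Brightly pays $25.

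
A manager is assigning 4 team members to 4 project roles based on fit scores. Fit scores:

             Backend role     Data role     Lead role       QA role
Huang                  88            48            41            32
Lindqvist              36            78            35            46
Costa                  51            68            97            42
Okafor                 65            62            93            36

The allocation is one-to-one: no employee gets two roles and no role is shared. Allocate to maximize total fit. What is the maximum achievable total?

Maximum total: 301 pts

Optimal: Huang→Backend role (88 pts), Lindqvist→Data role (78 pts), Costa→QA role (42 pts), Okafor→Lead role (93 pts) — total 88+78+42+93 = 301 pts.
Swapping Lindqvist↔Costa (Lindqvist→QA role 46 pts, Costa→Data role 68 pts) loses 6.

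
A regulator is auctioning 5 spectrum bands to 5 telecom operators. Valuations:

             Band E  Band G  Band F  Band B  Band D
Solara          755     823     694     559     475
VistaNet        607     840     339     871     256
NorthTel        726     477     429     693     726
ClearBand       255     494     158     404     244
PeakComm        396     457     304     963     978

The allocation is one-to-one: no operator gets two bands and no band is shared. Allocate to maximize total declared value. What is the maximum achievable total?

Maximum total: $3763M

Optimal: Solara→Band F ($694M), VistaNet→Band B ($871M), NorthTel→Band E ($726M), ClearBand→Band G ($494M), PeakComm→Band D ($978M) — total 694+871+726+494+978 = $3763M.
Every other assignment is strictly worse.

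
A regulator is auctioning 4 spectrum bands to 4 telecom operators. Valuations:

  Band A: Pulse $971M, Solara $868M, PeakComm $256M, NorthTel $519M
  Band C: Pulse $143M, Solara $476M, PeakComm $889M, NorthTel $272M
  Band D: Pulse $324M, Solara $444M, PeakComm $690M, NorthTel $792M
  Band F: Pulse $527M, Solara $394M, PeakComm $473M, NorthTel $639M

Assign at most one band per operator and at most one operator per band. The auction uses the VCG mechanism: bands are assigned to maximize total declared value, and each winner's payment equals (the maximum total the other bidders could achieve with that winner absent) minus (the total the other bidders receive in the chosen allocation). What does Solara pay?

Efficient allocation: Pulse→Band F ($527M), Solara→Band A ($868M), PeakComm→Band C ($889M), NorthTel→Band D ($792M); total welfare W = $3076M.
Solara receives Band A at value $868M, so the others get W − 868 = $2208M.
Without Solara: best allocation of the remaining 3 bidders over all 4 bands is Pulse→Band A ($971M), PeakComm→Band C ($889M), NorthTel→Band D ($792M), total $2652M.
VCG payment = (others' best without Solara) − (others' welfare with Solara) = 2652 − 2208 = $444M.

Solara pays $444M.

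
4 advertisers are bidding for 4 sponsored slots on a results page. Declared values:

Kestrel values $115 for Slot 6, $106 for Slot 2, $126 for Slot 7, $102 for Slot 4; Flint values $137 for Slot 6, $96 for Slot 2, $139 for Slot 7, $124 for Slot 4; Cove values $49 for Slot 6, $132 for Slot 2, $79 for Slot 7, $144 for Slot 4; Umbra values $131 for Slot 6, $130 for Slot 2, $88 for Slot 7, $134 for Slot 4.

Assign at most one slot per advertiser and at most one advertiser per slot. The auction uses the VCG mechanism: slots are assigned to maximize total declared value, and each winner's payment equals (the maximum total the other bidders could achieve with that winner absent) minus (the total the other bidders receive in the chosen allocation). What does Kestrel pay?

Kestrel pays $3.

Efficient allocation: Kestrel→Slot 7 ($126), Flint→Slot 6 ($137), Cove→Slot 4 ($144), Umbra→Slot 2 ($130); total welfare W = $537.
Kestrel receives Slot 7 at value $126, so the others get W − 126 = $411.
Without Kestrel: best allocation of the remaining 3 bidders over all 4 slots is Flint→Slot 7 ($139), Cove→Slot 4 ($144), Umbra→Slot 6 ($131), total $414.
VCG payment = (others' best without Kestrel) − (others' welfare with Kestrel) = 414 − 411 = $3.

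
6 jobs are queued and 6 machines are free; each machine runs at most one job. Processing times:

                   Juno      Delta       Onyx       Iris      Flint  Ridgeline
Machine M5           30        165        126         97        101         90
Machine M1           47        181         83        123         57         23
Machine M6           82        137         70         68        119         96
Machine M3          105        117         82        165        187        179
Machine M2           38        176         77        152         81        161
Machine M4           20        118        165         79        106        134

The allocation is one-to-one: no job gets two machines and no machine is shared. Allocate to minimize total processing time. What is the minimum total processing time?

Optimal: Juno→Machine M5 (30 min), Delta→Machine M3 (117 min), Onyx→Machine M6 (70 min), Iris→Machine M4 (79 min), Flint→Machine M2 (81 min), Ridgeline→Machine M1 (23 min) — total 30+117+70+79+81+23 = 400 min.
Row-greedy (each job in turn takes its cheapest remaining machine) gives 522 min, worse by 122.
Next-best assignment: Juno→Machine M5, Delta→Machine M4, Onyx→Machine M3, Iris→Machine M6, Flint→Machine M2, Ridgeline→Machine M1 = 402 min.
Checked against all permutations: 400 min is optimal.

Minimum total: 400 min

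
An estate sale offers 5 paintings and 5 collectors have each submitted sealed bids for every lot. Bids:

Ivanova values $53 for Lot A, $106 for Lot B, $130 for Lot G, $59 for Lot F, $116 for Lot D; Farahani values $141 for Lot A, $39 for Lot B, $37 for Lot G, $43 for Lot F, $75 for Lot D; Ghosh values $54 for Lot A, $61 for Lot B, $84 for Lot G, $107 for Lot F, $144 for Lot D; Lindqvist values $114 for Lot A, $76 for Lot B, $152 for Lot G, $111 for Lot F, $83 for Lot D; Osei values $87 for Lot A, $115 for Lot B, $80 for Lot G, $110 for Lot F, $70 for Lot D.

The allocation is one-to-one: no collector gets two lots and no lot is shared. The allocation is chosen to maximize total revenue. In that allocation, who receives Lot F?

Optimal: Ivanova→Lot B ($106), Farahani→Lot A ($141), Ghosh→Lot D ($144), Lindqvist→Lot G ($152), Osei→Lot F ($110) — total 106+141+144+152+110 = $653.
Row-greedy (each collector in turn takes its best remaining lot) gives $641, worse by 12.
Next-best assignment: Ivanova→Lot G, Farahani→Lot A, Ghosh→Lot D, Lindqvist→Lot F, Osei→Lot B = $641.
Checked against all permutations: $653 is optimal.
Osei's own top lot is Lot B ($115), but forcing Osei→Lot B and reassigning the rest optimally gives only $641 — worse by 12.

Osei receives Lot F.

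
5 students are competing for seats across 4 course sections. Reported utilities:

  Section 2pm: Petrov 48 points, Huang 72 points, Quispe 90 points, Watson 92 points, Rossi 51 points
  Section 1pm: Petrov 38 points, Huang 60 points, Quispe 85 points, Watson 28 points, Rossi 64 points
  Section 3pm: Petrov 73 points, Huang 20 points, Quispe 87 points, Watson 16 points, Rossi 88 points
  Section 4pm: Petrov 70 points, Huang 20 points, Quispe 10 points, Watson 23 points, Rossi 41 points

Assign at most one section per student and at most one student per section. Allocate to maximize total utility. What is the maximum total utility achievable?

Treat this as an assignment problem: match each student to one section.
Optimal: Watson→Section 2pm (92 points), Quispe→Section 1pm (85 points), Rossi→Section 3pm (88 points), Petrov→Section 4pm (70 points) — total 92+85+88+70 = 335 points.
Row-greedy (each student in turn takes its best remaining section) gives 253 points, worse by 82.

Max total: 335 points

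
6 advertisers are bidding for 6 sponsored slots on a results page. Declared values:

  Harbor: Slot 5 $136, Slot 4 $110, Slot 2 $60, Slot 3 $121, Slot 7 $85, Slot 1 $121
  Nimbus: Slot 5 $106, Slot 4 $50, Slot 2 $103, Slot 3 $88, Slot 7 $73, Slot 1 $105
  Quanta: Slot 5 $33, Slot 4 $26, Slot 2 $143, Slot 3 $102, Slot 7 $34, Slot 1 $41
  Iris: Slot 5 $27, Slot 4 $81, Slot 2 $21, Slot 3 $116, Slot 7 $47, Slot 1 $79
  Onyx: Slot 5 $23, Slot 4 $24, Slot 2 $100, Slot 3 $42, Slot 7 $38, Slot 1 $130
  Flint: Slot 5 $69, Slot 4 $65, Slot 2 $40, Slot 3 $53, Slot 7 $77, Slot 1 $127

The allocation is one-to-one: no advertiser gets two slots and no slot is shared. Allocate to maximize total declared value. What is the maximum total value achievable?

Optimal: Harbor→Slot 4 ($110), Nimbus→Slot 5 ($106), Quanta→Slot 2 ($143), Iris→Slot 3 ($116), Onyx→Slot 1 ($130), Flint→Slot 7 ($77) — total 110+106+143+116+130+77 = $682.
Column-greedy (each slot in turn goes to its best remaining advertiser) gives $655, worse by 27.

Maximum total: $682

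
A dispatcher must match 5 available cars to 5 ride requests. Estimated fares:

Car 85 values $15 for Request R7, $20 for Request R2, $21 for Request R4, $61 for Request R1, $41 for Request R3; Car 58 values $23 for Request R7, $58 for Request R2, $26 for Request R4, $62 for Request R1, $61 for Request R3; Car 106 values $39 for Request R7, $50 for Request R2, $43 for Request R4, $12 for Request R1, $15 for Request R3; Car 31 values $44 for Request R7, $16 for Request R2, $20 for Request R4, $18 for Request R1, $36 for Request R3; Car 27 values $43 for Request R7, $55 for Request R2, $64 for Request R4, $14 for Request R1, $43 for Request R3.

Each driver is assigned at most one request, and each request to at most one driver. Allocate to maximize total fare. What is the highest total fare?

This is the linear assignment problem.
Optimal: Car 85→Request R1 ($61), Car 58→Request R3 ($61), Car 106→Request R2 ($50), Car 31→Request R7 ($44), Car 27→Request R4 ($64) — total 61+61+50+44+64 = $280.
Max-entry greedy (repeatedly take the single best remaining cell) gives $261, worse by 19.

Maximum total: $280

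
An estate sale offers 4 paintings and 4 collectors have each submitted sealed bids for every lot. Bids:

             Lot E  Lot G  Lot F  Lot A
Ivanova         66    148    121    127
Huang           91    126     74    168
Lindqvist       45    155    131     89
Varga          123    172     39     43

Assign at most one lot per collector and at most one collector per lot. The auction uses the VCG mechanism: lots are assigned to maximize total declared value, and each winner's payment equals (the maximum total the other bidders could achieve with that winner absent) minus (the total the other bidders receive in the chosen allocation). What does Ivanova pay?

Ivanova pays $49.

Efficient allocation: Ivanova→Lot G ($148), Huang→Lot A ($168), Lindqvist→Lot F ($131), Varga→Lot E ($123); total welfare W = $570.
Ivanova receives Lot G at value $148, so the others get W − 148 = $422.
Without Ivanova: best allocation of the remaining 3 bidders over all 4 lots is Huang→Lot A ($168), Lindqvist→Lot F ($131), Varga→Lot G ($172), total $471.
VCG payment = (others' best without Ivanova) − (others' welfare with Ivanova) = 471 − 422 = $49.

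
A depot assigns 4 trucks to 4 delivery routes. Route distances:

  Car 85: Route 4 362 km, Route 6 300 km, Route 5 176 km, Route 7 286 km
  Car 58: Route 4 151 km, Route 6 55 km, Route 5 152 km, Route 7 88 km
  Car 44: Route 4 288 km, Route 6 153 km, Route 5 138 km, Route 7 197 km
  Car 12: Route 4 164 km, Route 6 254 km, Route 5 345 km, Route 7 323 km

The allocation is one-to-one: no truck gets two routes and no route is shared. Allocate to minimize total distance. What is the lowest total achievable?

Min total: 581 km

Optimal: Car 85→Route 5 (176 km), Car 58→Route 7 (88 km), Car 44→Route 6 (153 km), Car 12→Route 4 (164 km) — total 176+88+153+164 = 581 km.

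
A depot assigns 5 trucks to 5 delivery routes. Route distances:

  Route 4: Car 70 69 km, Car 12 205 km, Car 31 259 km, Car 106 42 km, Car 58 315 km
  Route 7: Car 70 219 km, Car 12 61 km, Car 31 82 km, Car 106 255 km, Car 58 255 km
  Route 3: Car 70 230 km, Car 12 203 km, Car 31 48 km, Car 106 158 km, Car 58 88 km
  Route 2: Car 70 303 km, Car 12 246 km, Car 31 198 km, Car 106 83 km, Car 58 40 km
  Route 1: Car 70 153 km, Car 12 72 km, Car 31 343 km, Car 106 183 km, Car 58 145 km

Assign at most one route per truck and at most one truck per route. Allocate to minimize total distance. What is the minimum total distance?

Optimal: Car 70→Route 1 (153 km), Car 12→Route 7 (61 km), Car 31→Route 3 (48 km), Car 106→Route 4 (42 km), Car 58→Route 2 (40 km) — total 153+61+48+42+40 = 344 km.
Row-greedy (each truck in turn takes its cheapest remaining route) gives 406 km, worse by 62.
Next-best assignment: Car 70→Route 4, Car 12→Route 1, Car 31→Route 7, Car 106→Route 2, Car 58→Route 3 = 394 km.
No other one-to-one assignment undercuts 344 km.

Minimum total: 344 km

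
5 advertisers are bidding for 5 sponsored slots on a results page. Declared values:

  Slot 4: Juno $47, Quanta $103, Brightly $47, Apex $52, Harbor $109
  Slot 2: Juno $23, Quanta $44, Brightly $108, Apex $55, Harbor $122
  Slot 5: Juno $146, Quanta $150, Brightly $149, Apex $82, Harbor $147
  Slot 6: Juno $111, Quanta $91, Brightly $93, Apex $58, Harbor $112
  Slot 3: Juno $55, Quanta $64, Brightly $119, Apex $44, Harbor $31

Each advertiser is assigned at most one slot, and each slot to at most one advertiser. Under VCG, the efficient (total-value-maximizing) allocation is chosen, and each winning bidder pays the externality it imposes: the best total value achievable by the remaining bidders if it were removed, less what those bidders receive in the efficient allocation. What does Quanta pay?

Quanta pays $41.

Efficient allocation: Juno→Slot 6 ($111), Quanta→Slot 5 ($150), Brightly→Slot 3 ($119), Apex→Slot 4 ($52), Harbor→Slot 2 ($122); total welfare W = $554.
Quanta receives Slot 5 at value $150, so the others get W − 150 = $404.
Without Quanta: best allocation of the remaining 4 bidders over all 5 slots is Juno→Slot 5 ($146), Brightly→Slot 3 ($119), Apex→Slot 6 ($58), Harbor→Slot 2 ($122), total $445.
VCG payment = (others' best without Quanta) − (others' welfare with Quanta) = 445 − 404 = $41.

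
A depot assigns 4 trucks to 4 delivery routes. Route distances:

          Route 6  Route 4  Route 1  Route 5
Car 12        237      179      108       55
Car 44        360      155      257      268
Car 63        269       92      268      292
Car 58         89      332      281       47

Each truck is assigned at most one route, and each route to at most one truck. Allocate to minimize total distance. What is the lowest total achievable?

Min total: 493 km

Optimal: Car 12→Route 5 (55 km), Car 44→Route 1 (257 km), Car 63→Route 4 (92 km), Car 58→Route 6 (89 km) — total 55+257+92+89 = 493 km.
Row-greedy (each truck in turn takes its cheapest remaining route) gives 567 km, worse by 74.
Next-best assignment: Car 12→Route 1, Car 44→Route 5, Car 63→Route 4, Car 58→Route 6 = 557 km.
Swapping Car 58↔Car 44 (Car 58→Route 1 281 km, Car 44→Route 6 360 km) adds 295.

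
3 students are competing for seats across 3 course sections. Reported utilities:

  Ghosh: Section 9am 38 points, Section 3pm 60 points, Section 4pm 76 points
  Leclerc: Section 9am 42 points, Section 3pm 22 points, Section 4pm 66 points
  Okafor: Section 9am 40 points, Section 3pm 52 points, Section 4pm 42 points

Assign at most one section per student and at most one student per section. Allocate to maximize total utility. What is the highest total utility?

Optimal: Ghosh→Section 4pm (76 points), Leclerc→Section 9am (42 points), Okafor→Section 3pm (52 points) — total 76+42+52 = 170 points.
Next-best assignment: Ghosh→Section 3pm, Leclerc→Section 4pm, Okafor→Section 9am = 166 points.

Max total: 170 points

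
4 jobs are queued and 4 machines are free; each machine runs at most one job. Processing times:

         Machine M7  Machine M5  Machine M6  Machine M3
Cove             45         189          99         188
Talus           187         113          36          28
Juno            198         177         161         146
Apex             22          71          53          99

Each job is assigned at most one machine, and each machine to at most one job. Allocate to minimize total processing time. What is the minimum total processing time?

Optimal: Cove→Machine M7 (45 min), Talus→Machine M6 (36 min), Juno→Machine M3 (146 min), Apex→Machine M5 (71 min) — total 45+36+146+71 = 298 min.
Checked against all permutations: 298 min is optimal.

Min total: 298 min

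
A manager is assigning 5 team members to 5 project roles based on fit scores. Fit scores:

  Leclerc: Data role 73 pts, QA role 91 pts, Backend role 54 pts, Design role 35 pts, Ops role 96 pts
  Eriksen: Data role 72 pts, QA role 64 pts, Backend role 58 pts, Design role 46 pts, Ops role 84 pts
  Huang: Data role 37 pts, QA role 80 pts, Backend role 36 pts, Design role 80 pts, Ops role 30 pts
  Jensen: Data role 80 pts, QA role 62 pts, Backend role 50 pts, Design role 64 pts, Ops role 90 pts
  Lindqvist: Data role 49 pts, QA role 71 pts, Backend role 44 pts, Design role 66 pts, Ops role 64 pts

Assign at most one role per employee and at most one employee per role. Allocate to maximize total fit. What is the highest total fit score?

Maximum total: 385 pts

This is a one-to-one assignment (maximum-weight bipartite matching).
Optimal: Leclerc→Ops role (96 pts), Eriksen→Backend role (58 pts), Huang→Design role (80 pts), Jensen→Data role (80 pts), Lindqvist→QA role (71 pts) — total 96+58+80+80+71 = 385 pts.
Max-entry greedy (repeatedly take the single best remaining cell) gives 380 pts, worse by 5.
Swapping Lindqvist↔Leclerc (Lindqvist→Ops role 64 pts, Leclerc→QA role 91 pts) loses 12.
Checked against all permutations: 385 pts is optimal.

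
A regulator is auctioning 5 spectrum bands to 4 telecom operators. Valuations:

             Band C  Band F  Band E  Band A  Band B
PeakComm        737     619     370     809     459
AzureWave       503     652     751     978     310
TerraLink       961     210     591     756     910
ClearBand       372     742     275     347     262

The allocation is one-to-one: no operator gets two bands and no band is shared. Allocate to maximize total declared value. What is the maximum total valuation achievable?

Optimal: PeakComm→Band C ($737M), AzureWave→Band A ($978M), TerraLink→Band B ($910M), ClearBand→Band F ($742M) — total 737+978+910+742 = $3367M.
Max-entry greedy (repeatedly take the single best remaining cell) gives $3140M, worse by 227.
Next-best assignment: PeakComm→Band A, AzureWave→Band E, TerraLink→Band C, ClearBand→Band F = $3263M.
No other one-to-one assignment exceeds $3367M.

Max total: $3367M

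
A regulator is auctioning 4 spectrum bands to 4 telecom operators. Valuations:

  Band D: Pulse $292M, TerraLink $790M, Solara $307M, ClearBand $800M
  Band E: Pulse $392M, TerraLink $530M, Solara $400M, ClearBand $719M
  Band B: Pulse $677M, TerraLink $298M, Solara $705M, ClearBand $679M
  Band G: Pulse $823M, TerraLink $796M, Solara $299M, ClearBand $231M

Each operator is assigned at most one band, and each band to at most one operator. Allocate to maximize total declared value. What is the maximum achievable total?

Maximum total: $3037M

Treat this as an assignment problem: match each operator to one band.
Optimal: Pulse→Band G ($823M), TerraLink→Band D ($790M), Solara→Band B ($705M), ClearBand→Band E ($719M) — total 823+790+705+719 = $3037M.
Max-entry greedy (repeatedly take the single best remaining cell) gives $2858M, worse by 179.
Next-best assignment: Pulse→Band G, TerraLink→Band E, Solara→Band B, ClearBand→Band D = $2858M.
Swapping Solara↔ClearBand (Solara→Band E $400M, ClearBand→Band B $679M) loses 345.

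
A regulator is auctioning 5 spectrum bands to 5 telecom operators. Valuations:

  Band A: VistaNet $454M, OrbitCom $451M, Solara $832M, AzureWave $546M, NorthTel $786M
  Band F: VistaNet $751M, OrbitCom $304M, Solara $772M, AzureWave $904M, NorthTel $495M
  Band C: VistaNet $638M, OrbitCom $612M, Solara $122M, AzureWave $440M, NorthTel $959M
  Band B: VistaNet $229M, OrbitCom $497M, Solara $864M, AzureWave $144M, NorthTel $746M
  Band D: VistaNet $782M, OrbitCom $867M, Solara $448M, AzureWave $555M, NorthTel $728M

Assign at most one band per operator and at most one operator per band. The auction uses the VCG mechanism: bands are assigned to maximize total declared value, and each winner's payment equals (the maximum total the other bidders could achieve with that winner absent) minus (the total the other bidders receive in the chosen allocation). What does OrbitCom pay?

Efficient allocation: VistaNet→Band C ($638M), OrbitCom→Band D ($867M), Solara→Band B ($864M), AzureWave→Band F ($904M), NorthTel→Band A ($786M); total welfare W = $4059M.
OrbitCom receives Band D at value $867M, so the others get W − 867 = $3192M.
Without OrbitCom: best allocation of the remaining 4 bidders over all 5 bands is VistaNet→Band D ($782M), Solara→Band B ($864M), AzureWave→Band F ($904M), NorthTel→Band C ($959M), total $3509M.
VCG payment = (others' best without OrbitCom) − (others' welfare with OrbitCom) = 3509 − 3192 = $317M.

OrbitCom pays $317M.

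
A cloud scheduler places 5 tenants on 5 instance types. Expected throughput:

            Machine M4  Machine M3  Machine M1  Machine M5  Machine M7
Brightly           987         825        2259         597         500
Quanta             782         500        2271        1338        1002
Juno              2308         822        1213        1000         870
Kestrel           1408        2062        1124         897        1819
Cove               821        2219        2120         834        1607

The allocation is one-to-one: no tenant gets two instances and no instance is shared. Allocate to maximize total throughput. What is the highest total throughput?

This is a one-to-one assignment (maximum-weight bipartite matching).
Optimal: Brightly→Machine M1 (2259 ops/s), Quanta→Machine M5 (1338 ops/s), Juno→Machine M4 (2308 ops/s), Kestrel→Machine M7 (1819 ops/s), Cove→Machine M3 (2219 ops/s) — total 2259+1338+2308+1819+2219 = 9943 ops/s.
Row-greedy (each tenant in turn takes its best remaining instance) gives 9574 ops/s, worse by 369.
Next-best assignment: Brightly→Machine M1, Quanta→Machine M5, Juno→Machine M4, Kestrel→Machine M3, Cove→Machine M7 = 9574 ops/s.

Maximum total: 9943 ops/s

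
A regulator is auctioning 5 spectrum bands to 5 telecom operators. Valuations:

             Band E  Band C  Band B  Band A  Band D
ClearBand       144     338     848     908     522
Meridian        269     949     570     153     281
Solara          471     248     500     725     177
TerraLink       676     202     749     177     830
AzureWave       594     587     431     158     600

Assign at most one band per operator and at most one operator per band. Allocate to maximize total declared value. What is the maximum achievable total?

Treat this as an assignment problem: match each operator to one band.
Optimal: ClearBand→Band B ($848M), Meridian→Band C ($949M), Solara→Band A ($725M), TerraLink→Band D ($830M), AzureWave→Band E ($594M) — total 848+949+725+830+594 = $3946M.
Column-greedy (each band in turn goes to its best remaining operator) gives $3798M, worse by 148.
Next-best assignment: ClearBand→Band B, Meridian→Band C, Solara→Band A, TerraLink→Band E, AzureWave→Band D = $3798M.
Every other assignment is strictly worse.

Max total: $3946M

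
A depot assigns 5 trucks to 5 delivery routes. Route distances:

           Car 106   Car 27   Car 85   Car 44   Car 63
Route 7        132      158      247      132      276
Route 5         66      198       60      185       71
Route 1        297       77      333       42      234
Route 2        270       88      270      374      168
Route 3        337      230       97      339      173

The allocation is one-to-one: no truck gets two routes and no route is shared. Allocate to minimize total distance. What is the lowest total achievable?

This is the linear assignment problem.
Optimal: Car 106→Route 7 (132 km), Car 27→Route 2 (88 km), Car 85→Route 3 (97 km), Car 44→Route 1 (42 km), Car 63→Route 5 (71 km) — total 132+88+97+42+71 = 430 km.
Swapping Car 85↔Car 27 (Car 85→Route 2 270 km, Car 27→Route 3 230 km) adds 315.
No other one-to-one assignment undercuts 430 km.

Min total: 430 km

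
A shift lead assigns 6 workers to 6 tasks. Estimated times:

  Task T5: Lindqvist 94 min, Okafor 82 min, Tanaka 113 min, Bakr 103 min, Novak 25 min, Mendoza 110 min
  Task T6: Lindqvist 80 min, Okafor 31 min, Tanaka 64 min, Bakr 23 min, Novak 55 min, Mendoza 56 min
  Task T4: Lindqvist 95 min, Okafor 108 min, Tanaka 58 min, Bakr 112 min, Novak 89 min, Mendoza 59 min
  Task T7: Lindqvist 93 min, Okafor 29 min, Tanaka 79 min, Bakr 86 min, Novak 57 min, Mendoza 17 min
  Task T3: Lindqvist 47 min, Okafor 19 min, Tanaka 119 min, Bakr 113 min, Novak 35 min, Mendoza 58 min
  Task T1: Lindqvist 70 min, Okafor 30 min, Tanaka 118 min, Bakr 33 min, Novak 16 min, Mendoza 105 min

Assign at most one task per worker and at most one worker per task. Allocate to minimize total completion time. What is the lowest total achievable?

Optimal: Lindqvist→Task T3 (47 min), Okafor→Task T1 (30 min), Tanaka→Task T4 (58 min), Bakr→Task T6 (23 min), Novak→Task T5 (25 min), Mendoza→Task T7 (17 min) — total 47+30+58+23+25+17 = 200 min.
No other one-to-one assignment undercuts 200 min.

Minimum total: 200 min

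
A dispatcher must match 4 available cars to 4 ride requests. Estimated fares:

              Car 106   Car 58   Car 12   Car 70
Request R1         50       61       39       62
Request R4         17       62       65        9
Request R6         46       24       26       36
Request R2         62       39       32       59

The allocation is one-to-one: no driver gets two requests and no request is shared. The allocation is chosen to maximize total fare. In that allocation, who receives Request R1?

Car 58 receives Request R1.

This is a one-to-one assignment (maximum-weight bipartite matching).
Optimal: Car 106→Request R6 ($46), Car 58→Request R1 ($61), Car 12→Request R4 ($65), Car 70→Request R2 ($59) — total 46+61+65+59 = $231.
Column-greedy (each request in turn goes to its best remaining driver) gives $212, worse by 19.
Next-best assignment: Car 106→Request R2, Car 58→Request R1, Car 12→Request R4, Car 70→Request R6 = $224.
Swapping Car 58↔Car 70 (Car 58→Request R2 $39, Car 70→Request R1 $62) loses 19.
Car 58's own top request is Request R4 ($62), but forcing Car 58→Request R4 and reassigning the rest optimally gives only $212 — worse by 19.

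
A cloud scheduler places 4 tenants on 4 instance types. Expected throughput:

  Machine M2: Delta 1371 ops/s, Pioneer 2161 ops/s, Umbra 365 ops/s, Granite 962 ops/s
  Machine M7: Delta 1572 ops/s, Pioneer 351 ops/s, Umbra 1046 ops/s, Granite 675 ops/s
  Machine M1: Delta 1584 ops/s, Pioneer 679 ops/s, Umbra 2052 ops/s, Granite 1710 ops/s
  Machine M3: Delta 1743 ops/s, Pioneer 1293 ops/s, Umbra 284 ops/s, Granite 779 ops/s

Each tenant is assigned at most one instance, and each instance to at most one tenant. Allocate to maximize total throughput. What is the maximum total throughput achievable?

Maximum total: 6660 ops/s

Optimal: Delta→Machine M3 (1743 ops/s), Pioneer→Machine M2 (2161 ops/s), Umbra→Machine M7 (1046 ops/s), Granite→Machine M1 (1710 ops/s) — total 1743+2161+1046+1710 = 6660 ops/s.
Column-greedy (each instance in turn goes to its best remaining tenant) gives 6564 ops/s, worse by 96.
Next-best assignment: Delta→Machine M3, Pioneer→Machine M2, Umbra→Machine M1, Granite→Machine M7 = 6631 ops/s.
Every other assignment is strictly worse.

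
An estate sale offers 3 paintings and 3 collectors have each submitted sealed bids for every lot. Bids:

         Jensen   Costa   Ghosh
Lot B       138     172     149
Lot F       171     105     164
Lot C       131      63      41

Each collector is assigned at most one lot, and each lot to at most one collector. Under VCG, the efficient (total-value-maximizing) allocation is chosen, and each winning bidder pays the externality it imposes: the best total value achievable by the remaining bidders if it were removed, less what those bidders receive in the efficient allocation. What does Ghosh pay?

Efficient allocation: Jensen→Lot C ($131), Costa→Lot B ($172), Ghosh→Lot F ($164); total welfare W = $467.
Ghosh receives Lot F at value $164, so the others get W − 164 = $303.
Without Ghosh: best allocation of the remaining 2 bidders over all 3 lots is Jensen→Lot F ($171), Costa→Lot B ($172), total $343.
VCG payment = (others' best without Ghosh) − (others' welfare with Ghosh) = 343 − 303 = $40.

Ghosh pays $40.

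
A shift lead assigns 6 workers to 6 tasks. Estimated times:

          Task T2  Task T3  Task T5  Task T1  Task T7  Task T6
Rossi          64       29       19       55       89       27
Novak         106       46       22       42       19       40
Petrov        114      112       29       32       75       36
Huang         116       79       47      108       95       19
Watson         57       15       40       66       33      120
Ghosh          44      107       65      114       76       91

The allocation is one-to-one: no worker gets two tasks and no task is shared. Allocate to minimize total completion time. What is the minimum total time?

Optimal: Rossi→Task T5 (19 min), Novak→Task T7 (19 min), Petrov→Task T1 (32 min), Huang→Task T6 (19 min), Watson→Task T3 (15 min), Ghosh→Task T2 (44 min) — total 19+19+32+19+15+44 = 148 min.
Next-best assignment: Rossi→Task T3, Novak→Task T5, Petrov→Task T1, Huang→Task T6, Watson→Task T7, Ghosh→Task T2 = 179 min.

Minimum total: 148 min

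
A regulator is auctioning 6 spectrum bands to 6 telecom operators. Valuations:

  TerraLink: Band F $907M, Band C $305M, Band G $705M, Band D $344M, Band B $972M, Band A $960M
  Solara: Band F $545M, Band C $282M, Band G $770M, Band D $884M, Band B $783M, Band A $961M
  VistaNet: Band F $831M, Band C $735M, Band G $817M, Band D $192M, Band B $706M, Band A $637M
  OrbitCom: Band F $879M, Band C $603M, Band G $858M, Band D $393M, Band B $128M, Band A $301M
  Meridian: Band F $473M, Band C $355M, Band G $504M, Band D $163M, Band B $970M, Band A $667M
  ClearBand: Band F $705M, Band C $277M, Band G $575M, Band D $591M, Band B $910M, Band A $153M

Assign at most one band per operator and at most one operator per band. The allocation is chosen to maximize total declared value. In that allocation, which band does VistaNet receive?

Optimal: TerraLink→Band A ($960M), Solara→Band D ($884M), VistaNet→Band C ($735M), OrbitCom→Band G ($858M), Meridian→Band B ($970M), ClearBand→Band F ($705M) — total 960+884+735+858+970+705 = $5112M.
Max-entry greedy (repeatedly take the single best remaining cell) gives $4575M, worse by 537.
Swapping TerraLink↔OrbitCom (TerraLink→Band G $705M, OrbitCom→Band A $301M) loses 812.
VistaNet's own top band is Band F ($831M), but forcing VistaNet→Band F and reassigning the rest optimally gives only $4823M — worse by 289.

VistaNet receives Band C.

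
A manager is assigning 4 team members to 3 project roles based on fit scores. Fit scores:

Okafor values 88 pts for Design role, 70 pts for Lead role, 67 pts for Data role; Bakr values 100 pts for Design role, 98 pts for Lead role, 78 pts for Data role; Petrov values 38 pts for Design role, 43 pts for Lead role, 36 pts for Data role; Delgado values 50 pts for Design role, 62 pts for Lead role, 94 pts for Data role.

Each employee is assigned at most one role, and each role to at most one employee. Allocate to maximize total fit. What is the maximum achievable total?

Maximum total: 280 pts

Optimal: Okafor→Design role (88 pts), Bakr→Lead role (98 pts), Delgado→Data role (94 pts) — total 88+98+94 = 280 pts.
Row-greedy (each employee in turn takes its best remaining role) gives 222 pts, worse by 58.
Swapping Delgado↔Okafor (Delgado→Design role 50 pts, Okafor→Data role 67 pts) loses 65.
Every other assignment is strictly worse.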